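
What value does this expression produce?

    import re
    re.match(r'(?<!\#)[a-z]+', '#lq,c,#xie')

None

`(?!…)`/`(?<!…)` only lets a position through if the neighbouring text does NOT match; no characters are consumed.
`re.match` won't scan ahead — the pattern has to work from the very first character.
Here the string doesn't start with a match, so the call returns None.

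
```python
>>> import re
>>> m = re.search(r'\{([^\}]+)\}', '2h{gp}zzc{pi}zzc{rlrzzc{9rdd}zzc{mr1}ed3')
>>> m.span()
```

`search` walks the string left to right and returns the first match it finds.
The match spans [2:6] → '{gp}'.
Captured: group 1 = 'gp'.

(2, 6)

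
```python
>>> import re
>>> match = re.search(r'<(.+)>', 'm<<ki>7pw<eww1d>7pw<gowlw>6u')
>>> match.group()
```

`re.search` tries every starting position until one works.
The match spans [1:26] → '<<ki>7pw<eww1d>7pw<gowlw>'.
Captured: group 1 = '<ki>7pw<eww1d>7pw<gowlw'.

'<<ki>7pw<eww1d>7pw<gowlw>'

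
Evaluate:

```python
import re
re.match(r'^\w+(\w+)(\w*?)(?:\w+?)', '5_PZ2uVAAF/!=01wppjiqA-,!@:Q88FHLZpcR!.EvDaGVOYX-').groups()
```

('A', '')

This matches anchored at the start of the string; then one or more of a word character; then one or more of a word character (captured); then zero or more of a word character (lazy) (captured); then one or more of a word character (lazy) (non-capturing group).
`re.match` won't scan ahead — the pattern has to work from the very first character.
The match spans [0:10] → '5_PZ2uVAAF'.
Captured: group 1 = 'A', group 2 = ''.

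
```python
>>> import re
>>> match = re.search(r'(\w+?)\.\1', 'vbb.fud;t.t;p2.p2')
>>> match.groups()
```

('t',)

The match spans [8:11] → 't.t'.
Captured: group 1 = 't'.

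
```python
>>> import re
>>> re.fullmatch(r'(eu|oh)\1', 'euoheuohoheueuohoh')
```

`re.fullmatch` requires the pattern to consume the entire string.
Here there's no way to consume every character, so the call returns None.

None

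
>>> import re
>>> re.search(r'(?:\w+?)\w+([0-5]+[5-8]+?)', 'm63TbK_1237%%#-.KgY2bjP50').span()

The pattern matches one or more of a word character (lazy) (non-capturing group); then one or more of a word character; then one or more of a character in [0-5], then one or more of a character in [5-8] (lazy) (captured).
Unlike `match`, `search` isn't anchored — it looks for the pattern anywhere in the string.
The match spans [0:11] → 'm63TbK_1237'.
Captured: group 1 = '37'.

(0, 11)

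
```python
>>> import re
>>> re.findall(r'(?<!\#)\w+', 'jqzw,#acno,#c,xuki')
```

Because the assertion is negative and zero-width, positions next to the forbidden text are skipped.
Matches: at [0:4] → 'jqzw'; at [7:10] → 'cno'; at [14:18] → 'xuki'.
With no groups in the pattern, `findall` gives back each whole match — 3 here.

['jqzw', 'cno', 'xuki']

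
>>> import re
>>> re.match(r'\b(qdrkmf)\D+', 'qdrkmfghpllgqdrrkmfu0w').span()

(0, 20)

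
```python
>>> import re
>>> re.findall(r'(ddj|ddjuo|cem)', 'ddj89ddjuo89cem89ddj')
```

The regex engine tests alternatives in the order written; an earlier branch that matches wins even if a later one would match more.
Because there's exactly one group, `findall` drops the full match and keeps group 1 from each hit.

['ddj', 'ddj', 'cem', 'ddj']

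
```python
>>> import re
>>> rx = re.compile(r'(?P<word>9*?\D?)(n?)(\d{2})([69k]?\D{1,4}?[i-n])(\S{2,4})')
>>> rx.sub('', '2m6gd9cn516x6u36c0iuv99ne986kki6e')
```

This matches zero or more of the literal '9' (lazy), then optionally a non-digit (captured as 'word'); then optionally a literal 'n' (captured); then exactly 2 of a digit (captured); then optionally one of [69k], then 1 to 4 of a non-digit (lazy), then a character in [i-n] (captured); then 2 to 4 of a non-whitespace character (captured).
Matches: at [24:33] → 'e986kki6e'.
Each match is replaced by ''.

'2m6gd9cn516x6u36c0iuv99n'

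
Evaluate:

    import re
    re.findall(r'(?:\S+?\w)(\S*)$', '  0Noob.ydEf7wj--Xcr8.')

['oob.ydEf7wj--Xcr8.']

Pattern: one or more of a non-whitespace character (lazy), then a word character (non-capturing group); then zero or more of a non-whitespace character (captured); then anchored at the end.
Scanning left to right: at [2:22] match '0Noob.ydEf7wj--Xcr8.', group 1 = 'oob.ydEf7wj--Xcr8.'.
With a single group, `findall` returns only what that group captured — 1 item.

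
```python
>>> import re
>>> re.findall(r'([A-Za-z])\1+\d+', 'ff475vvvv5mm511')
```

['f', 'v', 'm']

`\1` is not a pattern — it's the concrete string captured by group 1, re-applied verbatim.
Scanning left to right: at [0:5] match 'ff475', group 1 = 'f'; at [5:10] match 'vvvv5', group 1 = 'v'; at [10:15] match 'mm511', group 1 = 'm'.
`findall` collects group 1 from each match (3 total).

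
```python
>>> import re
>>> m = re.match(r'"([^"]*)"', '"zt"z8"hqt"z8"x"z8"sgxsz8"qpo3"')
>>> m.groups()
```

`re.match` only tries the pattern at the start of the string.
The match spans [0:4] → '"zt"'.
Captured: group 1 = 'zt'.

('zt',)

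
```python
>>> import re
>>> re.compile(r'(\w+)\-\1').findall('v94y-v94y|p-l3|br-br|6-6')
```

['v94y', 'br', '6']

`\1` is not a pattern — it's the concrete string captured by group 1, re-applied verbatim.
Walking the string: at [0:9] match 'v94y-v94y', group 1 = 'v94y'; at [15:20] match 'br-br', group 1 = 'br'; at [21:24] match '6-6', group 1 = '6'.
One capturing group, so `findall` returns just the captured substring from each match — 3 in all.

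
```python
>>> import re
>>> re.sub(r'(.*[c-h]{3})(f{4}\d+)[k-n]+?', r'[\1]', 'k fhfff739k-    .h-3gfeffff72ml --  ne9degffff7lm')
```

'[k fhfff739k-    .h-3gfeffff72ml --  ne9deg]m'

A non-greedy quantifier consumes as few characters as it can — just enough that the remainder of the pattern still matches from where it stops; whatever follows it matches normally.
The replacement refers to a captured group, so each match is rewritten using its own captured text.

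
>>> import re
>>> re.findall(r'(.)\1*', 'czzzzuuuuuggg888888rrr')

['c', 'z', 'u', 'g', '8', 'r']

`\1` has to match the exact text group 1 already captured.
Scanning left to right: at [0:1] match 'c', group 1 = 'c'; at [1:5] match 'zzzz', group 1 = 'z'; at [5:10] match 'uuuuu', group 1 = 'u'; at [10:13] match 'ggg', group 1 = 'g'; at [13:19] match '888888', group 1 = '8'; ….
`findall` collects group 1 from each match (6 total).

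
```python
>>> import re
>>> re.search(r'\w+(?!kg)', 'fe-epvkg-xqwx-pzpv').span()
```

(0, 2)

The negative lookaround is zero-width — it rules out positions where the adjacent text would match, without consuming anything.
The match spans [0:2] → 'fe'.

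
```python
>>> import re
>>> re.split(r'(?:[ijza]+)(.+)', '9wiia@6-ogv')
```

['9w', '@6-ogv', '']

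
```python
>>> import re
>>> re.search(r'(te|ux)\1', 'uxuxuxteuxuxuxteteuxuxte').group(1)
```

'ux'

The backreference `\1` re-matches whatever the first group consumed, character for character.
`re.search` tries every starting position until one works.
The match spans [0:4] → 'uxux'.
Captured: group 1 = 'ux'.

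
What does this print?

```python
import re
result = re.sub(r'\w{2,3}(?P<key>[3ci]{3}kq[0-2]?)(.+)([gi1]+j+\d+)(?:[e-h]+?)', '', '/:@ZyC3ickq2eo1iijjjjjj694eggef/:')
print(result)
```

Pattern: 2 to 3 of a word character; then exactly 3 of one of [3ci], then the literal 'kq', then optionally a character in [0-2] (captured as 'key'); then one or more of any character (captured); then one or more of one of [gi1], then one or more of a literal 'j', then one or more of a digit (captured); then one or more of a character in [e-h] (lazy) (non-capturing group).
Matches: at [3:27] → 'ZyC3ickq2eo1iijjjjjj694e'.
Every occurrence is swapped for ''.

/:@ggef/:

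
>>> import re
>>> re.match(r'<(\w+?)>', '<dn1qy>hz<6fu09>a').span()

`match` is anchored at position 0; if the pattern doesn't fit there, it returns None.
The match spans [0:7] → '<dn1qy>'.

(0, 7)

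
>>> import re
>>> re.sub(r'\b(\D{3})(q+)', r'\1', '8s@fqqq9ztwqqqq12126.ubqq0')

The replacement refers to a captured group, so each match is rewritten using its own captured text.

'8s@fq9ztwqqqq12126.ub0'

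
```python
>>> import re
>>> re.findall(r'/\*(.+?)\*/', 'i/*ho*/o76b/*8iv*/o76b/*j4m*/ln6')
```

Walking the string: at [1:7] match '/*ho*/', group 1 = 'ho'; at [11:18] match '/*8iv*/', group 1 = '8iv'; at [22:29] match '/*j4m*/', group 1 = 'j4m'.
One capturing group, so `findall` returns just the captured substring from each match — 3 in all.

['ho', '8iv', 'j4m']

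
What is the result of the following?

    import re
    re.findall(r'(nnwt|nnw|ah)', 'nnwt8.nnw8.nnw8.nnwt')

`|` is ordered: at each position the engine commits to the first alternative that works.
Scanning left to right: at [0:4] match 'nnwt', group 1 = 'nnwt'; at [6:9] match 'nnw', group 1 = 'nnw'; at [11:14] match 'nnw', group 1 = 'nnw'; at [16:20] match 'nnwt', group 1 = 'nnwt'.
`findall` collects group 1 from each match (4 total).

['nnwt', 'nnw', 'nnw', 'nnwt']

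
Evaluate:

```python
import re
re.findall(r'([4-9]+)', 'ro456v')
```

Pattern: one or more of a character in [4-9] (captured).
With a single group, `findall` returns only what that group captured — 1 item.

['456']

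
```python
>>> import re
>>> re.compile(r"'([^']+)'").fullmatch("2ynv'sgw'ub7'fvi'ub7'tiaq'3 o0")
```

`re.fullmatch` requires the pattern to consume the entire string.
Here the string isn't matched end-to-end, so the call returns None.

None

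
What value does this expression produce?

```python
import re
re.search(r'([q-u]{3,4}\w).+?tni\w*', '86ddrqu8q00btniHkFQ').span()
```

(4, 19)

The pattern matches 3 to 4 of a character in [q-u], then a word character (captured); then one or more of any character (lazy), then the literal 'tni', then zero or more of a word character.
The match spans [4:19] → 'rqu8q00btniHkFQ'.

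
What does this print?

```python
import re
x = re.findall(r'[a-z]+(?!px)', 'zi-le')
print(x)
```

A negative assertion filters positions out without eating any characters.
No capturing groups, so `findall` returns the 2 full match strings.

['zi', 'le']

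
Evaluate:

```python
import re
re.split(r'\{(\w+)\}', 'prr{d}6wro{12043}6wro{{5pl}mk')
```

`re.split` interleaves the captured-group text with the surrounding fragments.

['prr', 'd', '6wro', '12043', '6wro{', '5pl', 'mk']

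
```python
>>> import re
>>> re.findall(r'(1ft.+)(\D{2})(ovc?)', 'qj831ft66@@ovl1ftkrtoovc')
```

[('1ft66@@ovl1ftkr', 'to', 'ovc')]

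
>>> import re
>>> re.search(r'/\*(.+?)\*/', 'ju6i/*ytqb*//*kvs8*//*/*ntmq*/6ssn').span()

(4, 12)

A non-greedy quantifier consumes as few characters as it can — just enough that the remainder of the pattern still matches from where it stops; whatever follows it matches normally.
Unlike `match`, `search` isn't anchored — it looks for the pattern anywhere in the string.
The match spans [4:12] → '/*ytqb*/'.
Captured: group 1 = 'ytqb'.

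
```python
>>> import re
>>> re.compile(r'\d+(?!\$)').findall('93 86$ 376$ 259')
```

['93', '8', '37', '259']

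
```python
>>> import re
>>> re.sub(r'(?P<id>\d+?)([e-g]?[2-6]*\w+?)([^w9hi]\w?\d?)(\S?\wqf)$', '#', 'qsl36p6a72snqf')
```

Pattern: one or more of a digit (lazy) (captured as 'id'); then optionally a character in [e-g], then zero or more of a character in [2-6], then one or more of a word character (lazy) (captured); then any character except [w9hi], then optionally a word character, then optionally a digit (captured); then optionally a non-whitespace character, then a word character, then the literal 'qf' (captured); then anchored at the end.
Every occurrence is swapped for '#'.

'qsl#'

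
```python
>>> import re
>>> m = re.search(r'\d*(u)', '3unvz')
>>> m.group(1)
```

'u'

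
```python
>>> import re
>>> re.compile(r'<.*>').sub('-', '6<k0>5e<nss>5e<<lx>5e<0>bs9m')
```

'6-bs9m'

Matches: at [1:24] → '<k0>5e<nss>5e<<lx>5e<0>'.
`sub` substitutes '-' at each match site.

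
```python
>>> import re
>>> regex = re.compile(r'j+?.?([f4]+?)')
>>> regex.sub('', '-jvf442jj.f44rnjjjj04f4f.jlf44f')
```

'-44244rnf4f.44f'

This matches one or more of the literal 'j' (lazy), then optionally any character; then one or more of one of [f4] (lazy) (captured).
The `?` after the quantifier makes it lazy — it takes as little as possible before letting the rest of the pattern try.
Matches: at [1:4] → 'jvf'; at [7:11] → 'jj.f'; at [15:21] → 'jjjj04'; at [25:28] → 'jlf'.
`sub` substitutes '' at each match site.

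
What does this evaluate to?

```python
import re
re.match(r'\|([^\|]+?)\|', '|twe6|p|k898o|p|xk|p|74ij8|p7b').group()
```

'|twe6|'

`re.match` won't scan ahead — the pattern has to work from the very first character.
The match spans [0:6] → '|twe6|'.
Captured: group 1 = 'twe6'.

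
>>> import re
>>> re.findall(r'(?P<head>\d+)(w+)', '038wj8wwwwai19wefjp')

2 groups means each result is a tuple of 2 captured strings — 3 here.

[('038', 'w'), ('8', 'wwww'), ('19', 'w')]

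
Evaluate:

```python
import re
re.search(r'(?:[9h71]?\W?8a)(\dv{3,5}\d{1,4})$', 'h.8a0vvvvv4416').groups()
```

('0vvvvv4416',)

Pattern: optionally one of [9h71], then optionally a non-word character, then the literal '8a' (non-capturing group); then a digit, then 3 to 5 of the literal 'v', then 1 to 4 of a digit (captured); then anchored at the end.
Unlike `match`, `search` isn't anchored — it looks for the pattern anywhere in the string.
The match spans [0:14] → 'h.8a0vvvvv4416'.
Captured: group 1 = '0vvvvv4416'.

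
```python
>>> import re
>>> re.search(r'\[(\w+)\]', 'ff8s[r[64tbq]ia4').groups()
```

('64tbq',)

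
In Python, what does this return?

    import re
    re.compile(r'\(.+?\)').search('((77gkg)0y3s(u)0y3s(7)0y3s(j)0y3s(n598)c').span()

The `?` after the quantifier makes it lazy — it takes as little as possible before letting the rest of the pattern try.
`re.search` scans for the first position where the pattern succeeds.
The match spans [0:8] → '((77gkg)'.

(0, 8)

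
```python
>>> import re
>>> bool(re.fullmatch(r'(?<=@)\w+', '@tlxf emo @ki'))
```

False

Lookahead/lookbehind check context without consuming it, so the matched span excludes the asserted characters.
`re.fullmatch` requires the pattern to consume the entire string.
Here the string isn't matched end-to-end, so the call returns None, and `bool(None)` is False.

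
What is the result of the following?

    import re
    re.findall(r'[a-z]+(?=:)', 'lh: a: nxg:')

The positive lookaround only admits positions where the adjacent text matches; those characters stay outside the span.
Matches: at [0:2] → 'lh'; at [4:5] → 'a'; at [7:10] → 'nxg'.
Since nothing is captured, `findall` lists the 3 matched substrings directly.

['lh', 'a', 'nxg']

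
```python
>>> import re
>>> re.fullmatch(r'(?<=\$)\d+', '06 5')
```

None

`re.fullmatch` requires the pattern to consume the entire string.
Here there's no way to consume every character, so the call returns None.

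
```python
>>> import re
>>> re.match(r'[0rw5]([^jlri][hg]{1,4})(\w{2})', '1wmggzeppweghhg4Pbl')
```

`re.match` only tries the pattern at the start of the string.
Here the pattern fails at index 0, so the call returns None.

None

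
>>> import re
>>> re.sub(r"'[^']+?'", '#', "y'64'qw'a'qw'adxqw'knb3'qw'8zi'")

Matches: at [1:5] → "'64'"; at [7:10] → "'a'"; at [12:19] → "'adxqw'"; at [23:27] → "'qw'".
Every occurrence is swapped for '#'.

"y#qw#qw#knb3#8zi'"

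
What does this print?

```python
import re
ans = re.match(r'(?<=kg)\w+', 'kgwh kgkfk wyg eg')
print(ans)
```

None

Lookahead/lookbehind check context without consuming it, so the matched span excludes the asserted characters.
With `match`, the pattern is implicitly anchored at the beginning.
Here the string doesn't start with a match, so the call returns None.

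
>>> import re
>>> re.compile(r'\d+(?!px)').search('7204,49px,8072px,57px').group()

A negative assertion filters positions out without eating any characters.
`re.search` tries every starting position until one works.
The match spans [0:4] → '7204'.

'7204'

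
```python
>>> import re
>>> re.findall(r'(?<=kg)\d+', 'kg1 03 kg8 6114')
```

The positive lookaround only admits positions where the adjacent text matches; those characters stay outside the span.
Scanning left to right: at [2:3] → '1'; at [9:10] → '8'.
With no groups in the pattern, `findall` gives back each whole match — 2 here.

['1', '8']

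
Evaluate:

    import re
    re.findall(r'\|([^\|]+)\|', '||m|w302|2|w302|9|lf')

['m', '2', '9']

Walking the string: at [1:4] match '|m|', group 1 = 'm'; at [8:11] match '|2|', group 1 = '2'; at [15:18] match '|9|', group 1 = '9'.
One capturing group, so `findall` returns just the captured substring from each match — 3 in all.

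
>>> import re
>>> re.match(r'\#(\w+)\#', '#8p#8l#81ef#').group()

'#8p#'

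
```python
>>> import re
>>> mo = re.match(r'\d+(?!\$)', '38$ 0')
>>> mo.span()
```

(0, 1)

The negative lookahead/lookbehind blocks any match where the forbidden context is present.
`match` is anchored at position 0; if the pattern doesn't fit there, it returns None.
The match spans [0:1] → '3'.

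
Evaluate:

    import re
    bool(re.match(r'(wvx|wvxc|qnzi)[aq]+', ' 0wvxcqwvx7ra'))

False

`re.match` won't scan ahead — the pattern has to work from the very first character.
Here the pattern fails at index 0, so the call returns None, and `bool(None)` is False.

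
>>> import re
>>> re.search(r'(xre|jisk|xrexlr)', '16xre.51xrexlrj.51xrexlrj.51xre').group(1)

The match spans [2:5] → 'xre'.
Captured: group 1 = 'xre'.

'xre'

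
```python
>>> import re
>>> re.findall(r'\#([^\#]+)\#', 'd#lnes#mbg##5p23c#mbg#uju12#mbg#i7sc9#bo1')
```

['lnes', '5p23c', 'uju12', 'i7sc9']

Matches: at [1:7] match '#lnes#', group 1 = 'lnes'; at [11:18] match '#5p23c#', group 1 = '5p23c'; at [21:28] match '#uju12#', group 1 = 'uju12'; at [31:38] match '#i7sc9#', group 1 = 'i7sc9'.
Because there's exactly one group, `findall` drops the full match and keeps group 1 from each hit.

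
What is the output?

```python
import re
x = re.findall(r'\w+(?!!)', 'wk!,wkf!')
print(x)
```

The negative lookahead/lookbehind blocks any match where the forbidden context is present.
Scanning left to right: at [0:1] → 'w'; at [4:6] → 'wk'.
Since nothing is captured, `findall` lists the 2 matched substrings directly.

['w', 'wk']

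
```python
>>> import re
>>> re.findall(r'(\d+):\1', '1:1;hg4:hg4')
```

['1']

`\1` has to match the exact text group 1 already captured.
Walking the string: at [0:3] match '1:1', group 1 = '1'.
With a single group, `findall` returns only what that group captured — 1 item.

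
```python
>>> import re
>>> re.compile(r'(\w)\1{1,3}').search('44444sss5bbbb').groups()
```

('4',)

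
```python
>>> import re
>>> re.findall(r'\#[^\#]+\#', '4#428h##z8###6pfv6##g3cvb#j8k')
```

['#428h#', '#z8#', '#6pfv6#', '#g3cvb#']

With no groups in the pattern, `findall` gives back each whole match — 4 here.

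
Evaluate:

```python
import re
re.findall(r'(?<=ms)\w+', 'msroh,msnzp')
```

['roh', 'nzp']

Because the assertion is zero-width, the text it checks is not consumed and won't appear in the result.
Since nothing is captured, `findall` lists the 2 matched substrings directly.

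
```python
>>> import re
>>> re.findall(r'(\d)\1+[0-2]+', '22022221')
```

['2']

`\1` has to match the exact text group 1 already captured.
With a single group, `findall` returns only what that group captured — 1 item.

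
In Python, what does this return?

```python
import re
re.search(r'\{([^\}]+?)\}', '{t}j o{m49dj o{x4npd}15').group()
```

'{t}'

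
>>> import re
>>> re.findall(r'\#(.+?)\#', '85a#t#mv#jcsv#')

['t', 'jcsv']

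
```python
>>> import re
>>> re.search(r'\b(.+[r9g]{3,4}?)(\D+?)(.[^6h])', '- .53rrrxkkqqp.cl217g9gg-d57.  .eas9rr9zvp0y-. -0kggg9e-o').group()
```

'53rrrxkkqqp.cl217g9gg-d57.  .eas9rr9zvp0y-. -0kggg9e-o'

This matches a word boundary (`\b`, zero-width); then one or more of any character, then 3 to 4 of one of [r9g] (lazy) (captured); then one or more of a non-digit (lazy) (captured); then any character, then any character except [6h] (captured).
The match spans [3:57] → '53rrrxkkqqp.cl217g9gg-d57.  .eas9rr9zvp0y-. -0kggg9e-o'.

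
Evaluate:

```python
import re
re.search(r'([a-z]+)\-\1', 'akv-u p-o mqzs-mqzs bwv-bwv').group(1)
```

`\1` is not a pattern — it's the concrete string captured by group 1, re-applied verbatim.
Unlike `match`, `search` isn't anchored — it looks for the pattern anywhere in the string.
The match spans [10:19] → 'mqzs-mqzs'.
Captured: group 1 = 'mqzs'.

'mqzs'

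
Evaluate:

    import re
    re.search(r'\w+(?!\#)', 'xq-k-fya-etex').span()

A negative assertion filters positions out without eating any characters.
`re.search` scans for the first position where the pattern succeeds.
The match spans [0:2] → 'xq'.

(0, 2)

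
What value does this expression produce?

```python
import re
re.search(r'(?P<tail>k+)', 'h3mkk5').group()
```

The match spans [3:5] → 'kk'.

'kk'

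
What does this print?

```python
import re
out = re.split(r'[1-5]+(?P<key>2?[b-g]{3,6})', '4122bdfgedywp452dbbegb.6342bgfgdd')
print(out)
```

['', 'bdfged', 'ywp', 'dbbegb', '.6', 'bgfgdd', '']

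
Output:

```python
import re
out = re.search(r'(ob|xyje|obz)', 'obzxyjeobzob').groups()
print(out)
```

('ob',)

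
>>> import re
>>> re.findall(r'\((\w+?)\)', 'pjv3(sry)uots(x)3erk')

Matches: at [4:9] match '(sry)', group 1 = 'sry'; at [13:16] match '(x)', group 1 = 'x'.
`findall` collects group 1 from each match (2 total).

['sry', 'x']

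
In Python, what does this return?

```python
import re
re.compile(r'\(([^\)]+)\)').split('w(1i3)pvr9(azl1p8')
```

['w', '1i3', 'pvr9(azl1p8']

Matches to split on: at [1:6] → '(1i3)'.
With a capturing group present, the delimiter's captured portion is kept in the result list.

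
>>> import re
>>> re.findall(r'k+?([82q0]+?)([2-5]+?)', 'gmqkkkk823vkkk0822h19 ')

The pattern matches one or more of a literal 'k' (lazy); then one or more of one of [82q0] (lazy) (captured); then one or more of a character in [2-5] (lazy) (captured).
A non-greedy quantifier consumes as few characters as it can — just enough that the remainder of the pattern still matches from where it stops; whatever follows it matches normally.
Matches: at [3:9] match 'kkkk82', groups = ('8', '2'); at [11:17] match 'kkk082', groups = ('08', '2').
Multiple groups make `findall` return tuples — one 2-tuple for each match.

[('8', '2'), ('08', '2')]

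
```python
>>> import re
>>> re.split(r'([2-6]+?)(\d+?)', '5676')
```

['', '5', '6', '76']

With a capturing group present, the delimiter's captured portion is kept in the result list.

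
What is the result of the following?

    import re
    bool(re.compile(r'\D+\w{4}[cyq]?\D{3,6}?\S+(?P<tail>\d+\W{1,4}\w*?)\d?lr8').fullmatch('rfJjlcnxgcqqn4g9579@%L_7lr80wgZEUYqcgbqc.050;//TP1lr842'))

False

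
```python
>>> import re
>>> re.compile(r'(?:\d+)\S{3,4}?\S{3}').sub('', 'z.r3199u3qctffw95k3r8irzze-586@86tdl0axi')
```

Pattern: one or more of a digit (non-capturing group); then 3 to 4 of a non-whitespace character (lazy), then exactly 3 of a non-whitespace character.
The `?` after the quantifier makes it lazy — it takes as little as possible before letting the rest of the pattern try.
Matches: at [3:13] → '3199u3qctf'; at [15:23] → '95k3r8ir'; at [27:36] → '586@86tdl'.
Each match is replaced by ''.

'z.rfwzze-0axi'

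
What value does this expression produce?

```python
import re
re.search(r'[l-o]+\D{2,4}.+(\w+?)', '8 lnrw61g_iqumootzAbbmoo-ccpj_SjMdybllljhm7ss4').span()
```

The match spans [2:46] → 'lnrw61g_iqumootzAbbmoo-ccpj_SjMdybllljhm7ss4'.

(2, 46)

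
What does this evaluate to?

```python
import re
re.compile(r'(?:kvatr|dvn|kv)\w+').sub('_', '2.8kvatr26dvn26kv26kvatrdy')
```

'2.8_'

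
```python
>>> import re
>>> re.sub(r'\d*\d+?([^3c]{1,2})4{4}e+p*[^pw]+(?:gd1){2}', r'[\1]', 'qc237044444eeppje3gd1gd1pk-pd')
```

'qc[4]pk-pd'

The pattern matches zero or more of a digit, then one or more of a digit (lazy); then 1 to 2 of any character except [3c] (captured); then exactly 4 of a literal '4', then one or more of a literal 'e', then zero or more of the literal 'p'; then one or more of any character except [pw], then the literal 'gd1' repeated 2 times.
Matches: at [2:24] → '237044444eeppje3gd1gd1'.
Each match is replaced using the text its own group 1 captured.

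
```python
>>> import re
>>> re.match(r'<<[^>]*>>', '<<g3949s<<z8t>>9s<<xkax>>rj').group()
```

'<<g3949s<<z8t>>'

With `match`, the pattern is implicitly anchored at the beginning.
The match spans [0:15] → '<<g3949s<<z8t>>'.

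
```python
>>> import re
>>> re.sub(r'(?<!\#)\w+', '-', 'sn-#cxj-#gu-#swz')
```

'--#c--#g--#s-'

A negative assertion filters positions out without eating any characters.
Matches: at [0:2] → 'sn'; at [5:7] → 'xj'; at [10:11] → 'u'; at [14:16] → 'wz'.
`sub` substitutes '-' at each match site.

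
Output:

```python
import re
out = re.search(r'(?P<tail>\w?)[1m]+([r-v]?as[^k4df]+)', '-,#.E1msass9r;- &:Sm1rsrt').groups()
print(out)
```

('E', 'sass9r;- &:Sm1rsrt')

The pattern matches optionally a word character (captured as 'tail'); then one or more of one of [1m]; then optionally a character in [r-v], then the literal 'as', then one or more of any character except [k4df] (captured).
`search` walks the string left to right and returns the first match it finds.
The match spans [4:25] → 'E1msass9r;- &:Sm1rsrt'.
Captured: group 1 = 'E', group 2 = 'sass9r;- &:Sm1rsrt'.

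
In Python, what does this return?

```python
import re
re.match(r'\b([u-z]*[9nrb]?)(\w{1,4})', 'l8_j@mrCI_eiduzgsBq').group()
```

'l8_j'

`re.match` only tries the pattern at the start of the string.
The match spans [0:4] → 'l8_j'.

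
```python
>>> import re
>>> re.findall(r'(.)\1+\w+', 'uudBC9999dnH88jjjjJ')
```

['u']

`\1` has to match the exact text group 1 already captured.
Matches: at [0:19] match 'uudBC9999dnH88jjjjJ', group 1 = 'u'.
One capturing group, so `findall` returns just the captured substring from the one match — 1 in all.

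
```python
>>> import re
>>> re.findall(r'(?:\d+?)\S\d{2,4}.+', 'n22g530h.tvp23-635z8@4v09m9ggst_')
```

The pattern matches one or more of a digit (lazy) (non-capturing group); then a non-whitespace character, then 2 to 4 of a digit; then one or more of any character.
Walking the string: at [1:32] → '22g530h.tvp23-635z8@4v09m9ggst_'.
With no groups in the pattern, `findall` gives back each whole match — 1 here.

['22g530h.tvp23-635z8@4v09m9ggst_']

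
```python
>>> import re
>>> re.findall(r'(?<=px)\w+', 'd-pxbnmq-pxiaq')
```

['bnmq', 'iaq']

Because the assertion is zero-width, the text it checks is not consumed and won't appear in the result.
No capturing groups, so `findall` returns the 2 full match strings.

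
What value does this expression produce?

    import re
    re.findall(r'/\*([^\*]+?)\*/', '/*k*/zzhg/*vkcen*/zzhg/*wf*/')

['k', 'vkcen', 'wf']

Matches: at [0:5] match '/*k*/', group 1 = 'k'; at [9:18] match '/*vkcen*/', group 1 = 'vkcen'; at [22:28] match '/*wf*/', group 1 = 'wf'.
`findall` collects group 1 from each match (3 total).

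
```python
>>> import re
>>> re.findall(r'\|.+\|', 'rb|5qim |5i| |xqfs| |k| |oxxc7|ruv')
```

Walking the string: at [2:31] → '|5qim |5i| |xqfs| |k| |oxxc7|'.
No capturing groups, so `findall` returns the 1 full match string.

['|5qim |5i| |xqfs| |k| |oxxc7|']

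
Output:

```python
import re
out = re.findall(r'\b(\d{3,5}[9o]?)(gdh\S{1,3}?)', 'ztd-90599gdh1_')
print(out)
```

[('90599', 'gdh1')]

Pattern: a word boundary (`\b`, zero-width); then 3 to 5 of a digit, then optionally one of [9o] (captured); then the literal 'gdh', then 1 to 3 of a non-whitespace character (lazy) (captured).
Multiple groups make `findall` return tuples — one 2-tuple for the one match.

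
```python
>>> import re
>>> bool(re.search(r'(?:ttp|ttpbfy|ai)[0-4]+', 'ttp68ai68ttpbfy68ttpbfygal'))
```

False

`re.search` tries every starting position until one works.
Here the pattern never matches, so the call returns None, and `bool(None)` is False.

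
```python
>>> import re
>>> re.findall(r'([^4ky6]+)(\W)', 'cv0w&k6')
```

[('cv0w', '&')]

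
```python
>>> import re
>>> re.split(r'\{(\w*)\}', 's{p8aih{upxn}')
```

['s{p8aih', 'upxn', '']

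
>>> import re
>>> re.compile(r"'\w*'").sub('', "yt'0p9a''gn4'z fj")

'ytz fj'

Each match is replaced by ''.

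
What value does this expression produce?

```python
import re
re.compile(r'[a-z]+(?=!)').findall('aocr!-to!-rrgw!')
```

The lookaround is zero-width — it requires the adjacent text to match without consuming it, so the asserted text isn't part of the match.
Walking the string: at [0:4] → 'aocr'; at [6:8] → 'to'; at [10:14] → 'rrgw'.
`findall` yields the raw match text (3 of them) because the pattern has no groups.

['aocr', 'to', 'rrgw']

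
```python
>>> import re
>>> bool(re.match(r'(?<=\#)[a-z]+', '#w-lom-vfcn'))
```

`match` is anchored at position 0; if the pattern doesn't fit there, it returns None.
Here position 0 doesn't satisfy it, so the call returns None, and `bool(None)` is False.

False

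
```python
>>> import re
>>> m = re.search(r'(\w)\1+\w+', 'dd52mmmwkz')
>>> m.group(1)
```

'd'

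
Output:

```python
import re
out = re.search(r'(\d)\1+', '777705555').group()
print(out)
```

The backreference `\1` re-matches whatever the first group consumed, character for character.
The match spans [0:4] → '7777'.

7777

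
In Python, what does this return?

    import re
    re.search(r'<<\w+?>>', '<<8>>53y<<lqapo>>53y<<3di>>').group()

`search` walks the string left to right and returns the first match it finds.
The match spans [0:5] → '<<8>>'.

'<<8>>'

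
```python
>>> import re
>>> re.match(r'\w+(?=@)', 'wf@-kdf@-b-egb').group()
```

'wf'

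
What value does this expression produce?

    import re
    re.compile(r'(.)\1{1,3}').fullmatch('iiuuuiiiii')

None

`re.fullmatch` requires the pattern to consume the entire string.
Here there's no way to consume every character, so the call returns None.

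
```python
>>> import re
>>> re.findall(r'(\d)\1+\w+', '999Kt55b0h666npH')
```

['9']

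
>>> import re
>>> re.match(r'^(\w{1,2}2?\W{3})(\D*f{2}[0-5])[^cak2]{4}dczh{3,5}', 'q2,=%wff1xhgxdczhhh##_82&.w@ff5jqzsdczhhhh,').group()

'q2,=%wff1xhgxdczhhh'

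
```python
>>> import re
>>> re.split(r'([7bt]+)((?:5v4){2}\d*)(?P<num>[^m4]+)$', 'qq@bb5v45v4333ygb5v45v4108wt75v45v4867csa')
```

['qq@bb5v45v4333ygb5v45v4108w', 't7', '5v45v4867', 'csa', '']

Because the pattern has a capturing group, `split` also inserts each captured text between the pieces.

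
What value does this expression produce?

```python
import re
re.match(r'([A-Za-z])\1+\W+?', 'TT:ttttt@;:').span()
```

(0, 3)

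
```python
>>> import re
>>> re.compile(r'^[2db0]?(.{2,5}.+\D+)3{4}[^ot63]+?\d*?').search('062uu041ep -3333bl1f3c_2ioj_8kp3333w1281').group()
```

'062uu041ep -3333bl1f3c_2ioj_8kp3333w'

Pattern: anchored at the start of the string; then optionally one of [2db0]; then 2 to 5 of any character, then one or more of any character, then one or more of a non-digit (captured); then exactly 4 of the literal '3', then one or more of any character except [ot63] (lazy), then zero or more of a digit (lazy).
`re.search` tries every starting position until one works.
The match spans [0:36] → '062uu041ep -3333bl1f3c_2ioj_8kp3333w'.
Captured: group 1 = '62uu041ep -3333bl1f3c_2ioj_8kp'.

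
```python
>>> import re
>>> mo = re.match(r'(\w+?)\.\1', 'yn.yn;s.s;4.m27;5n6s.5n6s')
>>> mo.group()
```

'yn.yn'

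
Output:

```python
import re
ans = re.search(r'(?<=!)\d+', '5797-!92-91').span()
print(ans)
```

The positive lookaround only admits positions where the adjacent text matches; those characters stay outside the span.
`re.search` tries every starting position until one works.
The match spans [6:8] → '92'.

(6, 8)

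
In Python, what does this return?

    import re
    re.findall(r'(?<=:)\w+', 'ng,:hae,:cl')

['hae', 'cl']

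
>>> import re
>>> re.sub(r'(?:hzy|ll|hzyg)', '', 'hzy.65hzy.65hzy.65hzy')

'.65.65.65'

Matches: at [0:3] → 'hzy'; at [6:9] → 'hzy'; at [12:15] → 'hzy'; at [18:21] → 'hzy'.
Each match is replaced by ''.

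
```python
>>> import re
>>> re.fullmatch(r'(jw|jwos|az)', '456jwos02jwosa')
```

None

`re.fullmatch` requires the pattern to consume the entire string.
Here the pattern can't cover the whole string, so the call returns None.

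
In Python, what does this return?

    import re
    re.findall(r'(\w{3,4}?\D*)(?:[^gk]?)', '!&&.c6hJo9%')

['c6hJo']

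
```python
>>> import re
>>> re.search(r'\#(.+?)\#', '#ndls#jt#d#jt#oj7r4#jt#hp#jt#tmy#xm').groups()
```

('ndls',)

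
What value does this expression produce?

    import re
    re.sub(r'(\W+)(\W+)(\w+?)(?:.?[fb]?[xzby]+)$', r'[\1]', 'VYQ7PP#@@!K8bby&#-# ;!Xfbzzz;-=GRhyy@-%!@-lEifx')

This matches one or more of a non-word character (captured); then one or more of a non-word character (captured); then one or more of a word character (lazy) (captured); then optionally any character, then optionally one of [fb], then one or more of one of [xzby] (non-capturing group); then anchored at the end.
Matches: at [36:47] → '@-%!@-lEifx'.
The replacement refers to a captured group, so each match is rewritten using its own captured text.

'VYQ7PP#@@!K8bby&#-# ;!Xfbzzz;-=GRhyy[@-%!@]'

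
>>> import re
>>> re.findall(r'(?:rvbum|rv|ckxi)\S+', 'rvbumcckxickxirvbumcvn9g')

['rvbumcckxickxirvbumcvn9g']

Since nothing is captured, `findall` lists the 1 matched substring directly.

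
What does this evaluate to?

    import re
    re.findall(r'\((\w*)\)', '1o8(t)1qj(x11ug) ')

['t', 'x11ug']

Scanning left to right: at [3:6] match '(t)', group 1 = 't'; at [9:16] match '(x11ug)', group 1 = 'x11ug'.
One capturing group, so `findall` returns just the captured substring from each match — 2 in all.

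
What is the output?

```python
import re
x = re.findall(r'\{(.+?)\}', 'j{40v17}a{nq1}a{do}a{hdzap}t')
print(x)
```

Because there's exactly one group, `findall` drops the full match and keeps group 1 from each hit.

['40v17', 'nq1', 'do', 'hdzap']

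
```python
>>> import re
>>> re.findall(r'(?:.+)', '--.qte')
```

The pattern matches one or more of any character (non-capturing group).
Scanning left to right: at [0:6] → '--.qte'.
Since nothing is captured, `findall` lists the 1 matched substring directly.

['--.qte']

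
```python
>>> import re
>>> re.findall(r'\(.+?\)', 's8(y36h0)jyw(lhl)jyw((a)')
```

Scanning left to right: at [2:9] → '(y36h0)'; at [12:17] → '(lhl)'; at [20:24] → '((a)'.
Since nothing is captured, `findall` lists the 3 matched substrings directly.

['(y36h0)', '(lhl)', '((a)']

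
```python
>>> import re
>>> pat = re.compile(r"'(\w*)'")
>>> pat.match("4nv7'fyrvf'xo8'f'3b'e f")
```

None

`re.match` won't scan ahead — the pattern has to work from the very first character.
Here position 0 doesn't satisfy it, so the call returns None.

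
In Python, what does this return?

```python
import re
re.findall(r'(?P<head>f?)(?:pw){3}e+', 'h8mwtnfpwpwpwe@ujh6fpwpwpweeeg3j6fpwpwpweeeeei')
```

The pattern matches optionally a literal 'f' (captured as 'head'); then the literal 'pw' repeated 3 times, then one or more of the literal 'e'.
Scanning left to right: at [6:14] match 'fpwpwpwe', group 1 = 'f'; at [19:29] match 'fpwpwpweee', group 1 = 'f'; at [33:45] match 'fpwpwpweeeee', group 1 = 'f'.
One capturing group, so `findall` returns just the captured substring from each match — 3 in all.

['f', 'f', 'f']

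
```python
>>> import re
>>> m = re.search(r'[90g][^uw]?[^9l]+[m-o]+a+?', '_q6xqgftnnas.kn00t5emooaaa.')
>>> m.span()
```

(5, 24)

This matches one of [90g], then optionally any character except [uw]; then one or more of any character except [9l]; then one or more of a character in [m-o]; then one or more of a literal 'a' (lazy).
The match spans [5:24] → 'gftnnas.kn00t5emooa'.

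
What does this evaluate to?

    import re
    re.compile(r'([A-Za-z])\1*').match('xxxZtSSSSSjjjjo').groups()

A backreference is literal: `\1` must see the identical characters the first group matched.
`re.match` won't scan ahead — the pattern has to work from the very first character.
The match spans [0:3] → 'xxx'.
Captured: group 1 = 'x'.

('x',)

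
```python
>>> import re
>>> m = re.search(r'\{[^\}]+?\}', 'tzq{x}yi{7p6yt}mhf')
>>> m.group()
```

'{x}'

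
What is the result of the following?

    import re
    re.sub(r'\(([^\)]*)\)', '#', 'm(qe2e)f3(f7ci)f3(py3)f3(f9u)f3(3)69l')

'm#f3#f3#f3#f3#69l'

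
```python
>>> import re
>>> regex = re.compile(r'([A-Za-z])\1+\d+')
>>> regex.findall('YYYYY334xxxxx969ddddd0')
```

`\1` has to match the exact text group 1 already captured.
`findall` collects group 1 from each match (3 total).

['Y', 'x', 'd']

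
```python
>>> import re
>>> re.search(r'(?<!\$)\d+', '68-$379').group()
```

'68'

The negative lookaround is zero-width — it rules out positions where the adjacent text would match, without consuming anything.
The match spans [0:2] → '68'.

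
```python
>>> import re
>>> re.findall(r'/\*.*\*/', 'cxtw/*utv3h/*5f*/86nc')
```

['/*utv3h/*5f*/']

`findall` yields the raw match text (1 of them) because the pattern has no groups.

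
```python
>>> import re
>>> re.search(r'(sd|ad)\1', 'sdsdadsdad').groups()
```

('sd',)

The match spans [0:4] → 'sdsd'.
Captured: group 1 = 'sd'.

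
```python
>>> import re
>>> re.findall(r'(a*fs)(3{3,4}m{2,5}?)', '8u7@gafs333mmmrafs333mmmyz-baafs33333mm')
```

The pattern matches zero or more of a literal 'a', then the literal 'fs' (captured); then 3 to 4 of a literal '3', then 2 to 5 of the literal 'm' (lazy) (captured).
Scanning left to right: at [5:13] match 'afs333mm', groups = ('afs', '333mm'); at [15:23] match 'afs333mm', groups = ('afs', '333mm').
Multiple groups make `findall` return tuples — one 2-tuple for each match.

[('afs', '333mm'), ('afs', '333mm')]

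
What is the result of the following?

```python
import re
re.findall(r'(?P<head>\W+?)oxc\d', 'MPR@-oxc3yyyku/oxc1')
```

With a single group, `findall` returns only what that group captured — 2 items.

['@-', '/']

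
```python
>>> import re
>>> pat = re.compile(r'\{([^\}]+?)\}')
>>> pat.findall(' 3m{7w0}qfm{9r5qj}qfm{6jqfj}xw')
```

['7w0', '9r5qj', '6jqfj']

Matches: at [3:8] match '{7w0}', group 1 = '7w0'; at [11:18] match '{9r5qj}', group 1 = '9r5qj'; at [21:28] match '{6jqfj}', group 1 = '6jqfj'.
One capturing group, so `findall` returns just the captured substring from each match — 3 in all.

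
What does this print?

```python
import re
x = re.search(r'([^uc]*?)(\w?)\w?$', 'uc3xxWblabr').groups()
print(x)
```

('3xxWbla', 'b')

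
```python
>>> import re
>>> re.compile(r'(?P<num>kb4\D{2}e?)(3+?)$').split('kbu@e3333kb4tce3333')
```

['kbu@e3333', 'kb4tce', '3333', '']

Pattern: the literal 'kb4', then exactly 2 of a non-digit, then optionally a literal 'e' (captured as 'num'); then one or more of a literal '3' (lazy) (captured); then anchored at the end.
Matches to split on: at [9:19] → 'kb4tce3333'.
`re.split` interleaves the captured-group text with the surrounding fragments.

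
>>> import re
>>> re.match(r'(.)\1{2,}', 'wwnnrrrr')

None

`\1` is not a pattern — it's the concrete string captured by group 1, re-applied verbatim.
With `match`, the pattern is implicitly anchored at the beginning.
Here position 0 doesn't satisfy it, so the call returns None.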